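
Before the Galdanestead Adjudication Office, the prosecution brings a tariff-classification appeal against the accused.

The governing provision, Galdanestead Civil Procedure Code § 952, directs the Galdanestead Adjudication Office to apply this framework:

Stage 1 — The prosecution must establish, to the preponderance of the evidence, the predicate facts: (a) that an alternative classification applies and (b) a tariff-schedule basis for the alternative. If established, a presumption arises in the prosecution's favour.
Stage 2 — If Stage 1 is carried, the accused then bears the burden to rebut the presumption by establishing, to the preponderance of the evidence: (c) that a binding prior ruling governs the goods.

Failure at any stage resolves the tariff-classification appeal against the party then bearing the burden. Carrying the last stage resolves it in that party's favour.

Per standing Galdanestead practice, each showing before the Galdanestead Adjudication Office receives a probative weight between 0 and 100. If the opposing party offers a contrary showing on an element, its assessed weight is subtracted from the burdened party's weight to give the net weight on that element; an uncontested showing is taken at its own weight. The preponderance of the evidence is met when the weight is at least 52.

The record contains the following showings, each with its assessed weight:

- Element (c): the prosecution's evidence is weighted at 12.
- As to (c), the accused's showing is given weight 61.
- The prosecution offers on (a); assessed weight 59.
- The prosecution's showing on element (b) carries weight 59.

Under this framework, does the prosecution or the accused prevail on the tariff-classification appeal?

prosecution

At Stage 1 the prosecution must meet the preponderance of the evidence (weight is at least 52): on (a) the weight is 59, which does reach 52, so (a) meets the standard; on (b) the weight is 59, which does reach 52, so (b) meets the standard.
  Stage 1 carried; the burden shifts to the accused.
At Stage 2 the accused must meet the preponderance of the evidence (weight is at least 52): on (c) the weight is 61 less the opposing 12 gives net 49, < 52, so (c) does not meet the standard.
  The accused does not carry Stage 2.
The analysis ends at Stage 2; the prosecution prevails.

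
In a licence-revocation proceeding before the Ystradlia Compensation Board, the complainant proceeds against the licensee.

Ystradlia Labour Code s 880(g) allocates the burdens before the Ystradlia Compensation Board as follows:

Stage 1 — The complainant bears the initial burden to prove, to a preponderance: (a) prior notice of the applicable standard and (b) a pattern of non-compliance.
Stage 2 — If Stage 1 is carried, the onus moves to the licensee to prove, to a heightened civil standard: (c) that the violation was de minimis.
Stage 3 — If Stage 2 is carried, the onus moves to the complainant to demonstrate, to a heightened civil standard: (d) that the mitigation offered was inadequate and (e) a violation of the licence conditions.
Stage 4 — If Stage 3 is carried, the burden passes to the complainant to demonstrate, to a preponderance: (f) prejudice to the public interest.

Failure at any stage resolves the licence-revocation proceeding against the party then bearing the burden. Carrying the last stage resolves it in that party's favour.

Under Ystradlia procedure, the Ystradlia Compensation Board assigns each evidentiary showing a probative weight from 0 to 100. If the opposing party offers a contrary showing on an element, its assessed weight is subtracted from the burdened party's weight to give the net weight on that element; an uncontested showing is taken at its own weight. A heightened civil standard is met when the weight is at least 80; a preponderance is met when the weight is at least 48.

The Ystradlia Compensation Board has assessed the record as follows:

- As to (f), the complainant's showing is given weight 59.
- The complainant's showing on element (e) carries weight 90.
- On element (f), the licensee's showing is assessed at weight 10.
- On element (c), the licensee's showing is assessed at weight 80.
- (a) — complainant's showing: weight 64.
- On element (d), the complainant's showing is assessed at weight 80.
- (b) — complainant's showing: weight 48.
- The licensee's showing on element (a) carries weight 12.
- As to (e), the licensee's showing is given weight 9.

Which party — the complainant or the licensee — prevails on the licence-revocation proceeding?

At Stage 1 the complainant must meet a preponderance (weight is at least 48): on (a) the weight is 64 less the opposing 12 gives net 52, ≥ 48, so (a) meets the standard; on (b) the weight is 48, ≥ 48, so (b) meets the standard.
  All elements met. The burden passes to the licensee.
At Stage 2 the licensee must meet a heightened civil standard (weight is at least 80): on (c) the weight is 80, ≥ 80, so (c) meets the standard.
  The licensee carries Stage 2; the complainant now bears the burden.
At Stage 3 the complainant must meet a heightened civil standard (weight is at least 80): on (d) the weight is 80, ≥ 80, so (d) meets the standard; on (e) the weight is 90 less the opposing 9 gives net 81, ≥ 80, so (e) meets the standard.
  Stage 3 is satisfied; the complainant continues to bear the burden.
At Stage 4 the complainant must meet a preponderance (weight is at least 48): on (f) the weight is 59 less the opposing 10 gives net 49, ≥ 48, so (f) meets the standard.
  Stage 4 carried; the final stage is satisfied.
All stages carried — the complainant prevails.

complainant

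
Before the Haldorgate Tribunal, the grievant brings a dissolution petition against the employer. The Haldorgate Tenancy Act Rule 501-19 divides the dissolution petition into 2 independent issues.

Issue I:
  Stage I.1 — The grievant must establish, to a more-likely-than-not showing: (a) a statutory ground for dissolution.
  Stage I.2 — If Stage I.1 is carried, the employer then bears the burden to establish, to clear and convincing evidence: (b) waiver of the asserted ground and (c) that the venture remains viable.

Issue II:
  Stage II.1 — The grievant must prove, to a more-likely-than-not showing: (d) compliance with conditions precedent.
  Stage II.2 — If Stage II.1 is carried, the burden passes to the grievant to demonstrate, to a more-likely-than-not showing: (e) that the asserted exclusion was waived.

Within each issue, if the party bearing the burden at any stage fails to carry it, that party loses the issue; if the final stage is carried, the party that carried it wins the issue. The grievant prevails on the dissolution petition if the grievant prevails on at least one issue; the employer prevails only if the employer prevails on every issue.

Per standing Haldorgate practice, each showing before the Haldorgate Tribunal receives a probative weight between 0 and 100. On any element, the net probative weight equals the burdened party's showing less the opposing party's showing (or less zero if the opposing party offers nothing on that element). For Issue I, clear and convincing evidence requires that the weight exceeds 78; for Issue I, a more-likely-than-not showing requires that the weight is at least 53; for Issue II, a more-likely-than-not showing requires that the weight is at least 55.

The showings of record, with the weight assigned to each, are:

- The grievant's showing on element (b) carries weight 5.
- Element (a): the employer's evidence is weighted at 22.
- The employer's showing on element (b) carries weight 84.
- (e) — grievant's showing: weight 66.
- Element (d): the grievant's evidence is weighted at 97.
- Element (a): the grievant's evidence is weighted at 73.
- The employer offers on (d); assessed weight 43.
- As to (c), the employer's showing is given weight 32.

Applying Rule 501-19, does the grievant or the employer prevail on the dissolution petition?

employer

— Issue I —
Stage I.1 — burden on grievant; standard: a more-likely-than-not showing (weight is at least 53).
    (a): 73 − 22 = 51 < 53 [not met]
  Not every element is met, so the grievant fails to carry Stage I.1.
So the employer prevails on this issue.
— Issue II —
At Stage II.1 the grievant must meet a more-likely-than-not showing (weight is at least 55): on (d) the weight is 97 less the opposing 43 gives net 54, which does not reach 55, so (d) does not meet the standard.
  Stage II.1 not carried; the grievant fails its burden.
The analysis ends at Stage II.1; the employer prevails on this issue.
Per-issue: Issue I → employer; Issue II → employer. The grievant must prevail on at least one issue; overall, the employer prevails.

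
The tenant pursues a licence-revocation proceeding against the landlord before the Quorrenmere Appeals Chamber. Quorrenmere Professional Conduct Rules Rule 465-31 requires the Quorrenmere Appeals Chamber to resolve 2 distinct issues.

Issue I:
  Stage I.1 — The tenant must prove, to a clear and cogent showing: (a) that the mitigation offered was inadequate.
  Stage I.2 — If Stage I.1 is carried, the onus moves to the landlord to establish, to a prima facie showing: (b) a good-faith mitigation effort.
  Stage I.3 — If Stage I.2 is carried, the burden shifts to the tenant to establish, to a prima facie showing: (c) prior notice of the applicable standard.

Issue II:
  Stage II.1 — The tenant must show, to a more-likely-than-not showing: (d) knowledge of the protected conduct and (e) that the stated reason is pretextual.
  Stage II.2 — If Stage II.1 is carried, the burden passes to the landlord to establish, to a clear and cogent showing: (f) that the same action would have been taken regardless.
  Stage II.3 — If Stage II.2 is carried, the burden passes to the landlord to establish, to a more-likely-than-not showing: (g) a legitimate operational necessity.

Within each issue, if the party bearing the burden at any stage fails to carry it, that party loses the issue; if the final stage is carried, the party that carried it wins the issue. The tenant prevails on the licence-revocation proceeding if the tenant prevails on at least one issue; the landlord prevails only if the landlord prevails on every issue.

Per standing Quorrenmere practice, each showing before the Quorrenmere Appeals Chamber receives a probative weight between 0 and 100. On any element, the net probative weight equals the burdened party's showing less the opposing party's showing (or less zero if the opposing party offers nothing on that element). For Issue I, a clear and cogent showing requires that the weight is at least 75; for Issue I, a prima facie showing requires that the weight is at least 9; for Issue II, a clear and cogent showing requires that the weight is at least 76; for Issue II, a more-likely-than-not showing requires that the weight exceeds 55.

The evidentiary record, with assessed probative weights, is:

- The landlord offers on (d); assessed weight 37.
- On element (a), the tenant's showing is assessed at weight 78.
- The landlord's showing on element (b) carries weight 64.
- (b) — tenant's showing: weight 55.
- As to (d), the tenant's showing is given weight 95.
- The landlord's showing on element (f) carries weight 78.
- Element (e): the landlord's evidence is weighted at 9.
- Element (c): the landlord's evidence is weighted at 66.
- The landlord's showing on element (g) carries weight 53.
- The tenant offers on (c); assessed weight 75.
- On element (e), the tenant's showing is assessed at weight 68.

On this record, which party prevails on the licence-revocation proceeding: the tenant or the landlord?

tenant

— Issue I —
Stage I.1 (tenant, a clear and cogent showing, weight is at least 75): (a) 78 ≥ 75 — meets.
  Stage I.1 is satisfied; the onus moves to the landlord.
Stage I.2 (landlord, a prima facie showing, weight is at least 9): (b) net 64−55=9 ≥ 9 — meets.
  Stage I.2 is satisfied; the onus moves to the tenant.
Stage I.3 (tenant, a prima facie showing, weight is at least 9): (c) net 75−66=9 ≥ 9 — meets.
  All elements met at the final stage.
Every stage carried; the tenant prevails on this issue.
— Issue II —
Stage II.1 (tenant, a more-likely-than-not showing, weight exceeds 55): (d) net 95−37=58 > 55 — meets; (e) net 68−9=59 > 55 — meets.
  Stage II.1 is satisfied; the onus moves to the landlord.
Stage II.2 (landlord, a clear and cogent showing, weight is at least 76): (f) 78 ≥ 76 — meets.
  All elements met. The landlord retains the burden for Stage II.3.
Stage II.3 (landlord, a more-likely-than-not showing, weight exceeds 55): (g) 53 ≤ 55 — fails.
  Stage II.3 not carried; the landlord fails its burden.
So the tenant prevails on this issue.
Per-issue: Issue I → tenant; Issue II → tenant. The tenant must prevail on at least one issue; overall, the tenant prevails.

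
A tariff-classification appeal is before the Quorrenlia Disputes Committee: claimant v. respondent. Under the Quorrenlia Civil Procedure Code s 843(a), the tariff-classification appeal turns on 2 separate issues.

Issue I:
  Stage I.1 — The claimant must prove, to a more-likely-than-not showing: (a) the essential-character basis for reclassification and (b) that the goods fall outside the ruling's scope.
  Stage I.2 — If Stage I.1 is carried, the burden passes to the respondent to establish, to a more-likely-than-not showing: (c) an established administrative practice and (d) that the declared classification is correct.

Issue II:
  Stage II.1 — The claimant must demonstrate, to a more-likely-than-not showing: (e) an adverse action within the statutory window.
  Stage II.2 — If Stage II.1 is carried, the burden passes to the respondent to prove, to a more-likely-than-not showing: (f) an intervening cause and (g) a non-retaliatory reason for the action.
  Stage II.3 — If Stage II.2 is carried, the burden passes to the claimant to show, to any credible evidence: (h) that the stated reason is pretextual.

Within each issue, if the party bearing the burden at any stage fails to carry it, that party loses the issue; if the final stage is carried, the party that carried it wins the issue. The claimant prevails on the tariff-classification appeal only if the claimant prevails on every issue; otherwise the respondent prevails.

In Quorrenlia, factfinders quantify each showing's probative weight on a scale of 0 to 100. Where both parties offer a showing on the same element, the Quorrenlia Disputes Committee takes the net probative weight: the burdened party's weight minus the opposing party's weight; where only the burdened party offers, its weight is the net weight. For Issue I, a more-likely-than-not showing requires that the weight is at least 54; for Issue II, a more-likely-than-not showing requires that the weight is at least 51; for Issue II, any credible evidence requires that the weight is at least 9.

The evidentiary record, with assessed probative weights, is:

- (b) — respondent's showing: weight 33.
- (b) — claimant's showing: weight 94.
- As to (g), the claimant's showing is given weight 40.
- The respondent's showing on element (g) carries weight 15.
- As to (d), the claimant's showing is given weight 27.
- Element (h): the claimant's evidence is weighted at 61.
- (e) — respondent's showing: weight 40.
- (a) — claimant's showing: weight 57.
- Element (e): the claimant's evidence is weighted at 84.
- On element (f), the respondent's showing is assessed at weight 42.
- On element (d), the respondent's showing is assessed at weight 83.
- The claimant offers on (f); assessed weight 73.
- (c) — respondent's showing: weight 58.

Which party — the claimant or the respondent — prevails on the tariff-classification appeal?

— Issue I —
Stage I.1 (claimant, a more-likely-than-not showing, weight is at least 54): (a) 57 ≥ 54 — meets; (b) net 94−33=61 ≥ 54 — meets.
  The claimant carries Stage I.1; the respondent now bears the burden.
Stage I.2 (respondent, a more-likely-than-not showing, weight is at least 54): (c) 58 ≥ 54 — meets; (d) net 83−27=56 ≥ 54 — meets.
  Stage I.2 carried; the final stage is satisfied.
Every stage carried; the respondent prevails on this issue.
— Issue II —
At Stage II.1 the claimant must meet a more-likely-than-not showing (weight is at least 51): on (e) the weight is 84 less the opposing 40 gives net 44, < 51, so (e) does not meet the standard.
  Stage II.1 not carried; the claimant fails its burden.
The analysis ends at Stage II.1; the respondent prevails on this issue.
Per-issue: Issue I → respondent; Issue II → respondent. The claimant must prevail on every issue; overall, the respondent prevails.

respondent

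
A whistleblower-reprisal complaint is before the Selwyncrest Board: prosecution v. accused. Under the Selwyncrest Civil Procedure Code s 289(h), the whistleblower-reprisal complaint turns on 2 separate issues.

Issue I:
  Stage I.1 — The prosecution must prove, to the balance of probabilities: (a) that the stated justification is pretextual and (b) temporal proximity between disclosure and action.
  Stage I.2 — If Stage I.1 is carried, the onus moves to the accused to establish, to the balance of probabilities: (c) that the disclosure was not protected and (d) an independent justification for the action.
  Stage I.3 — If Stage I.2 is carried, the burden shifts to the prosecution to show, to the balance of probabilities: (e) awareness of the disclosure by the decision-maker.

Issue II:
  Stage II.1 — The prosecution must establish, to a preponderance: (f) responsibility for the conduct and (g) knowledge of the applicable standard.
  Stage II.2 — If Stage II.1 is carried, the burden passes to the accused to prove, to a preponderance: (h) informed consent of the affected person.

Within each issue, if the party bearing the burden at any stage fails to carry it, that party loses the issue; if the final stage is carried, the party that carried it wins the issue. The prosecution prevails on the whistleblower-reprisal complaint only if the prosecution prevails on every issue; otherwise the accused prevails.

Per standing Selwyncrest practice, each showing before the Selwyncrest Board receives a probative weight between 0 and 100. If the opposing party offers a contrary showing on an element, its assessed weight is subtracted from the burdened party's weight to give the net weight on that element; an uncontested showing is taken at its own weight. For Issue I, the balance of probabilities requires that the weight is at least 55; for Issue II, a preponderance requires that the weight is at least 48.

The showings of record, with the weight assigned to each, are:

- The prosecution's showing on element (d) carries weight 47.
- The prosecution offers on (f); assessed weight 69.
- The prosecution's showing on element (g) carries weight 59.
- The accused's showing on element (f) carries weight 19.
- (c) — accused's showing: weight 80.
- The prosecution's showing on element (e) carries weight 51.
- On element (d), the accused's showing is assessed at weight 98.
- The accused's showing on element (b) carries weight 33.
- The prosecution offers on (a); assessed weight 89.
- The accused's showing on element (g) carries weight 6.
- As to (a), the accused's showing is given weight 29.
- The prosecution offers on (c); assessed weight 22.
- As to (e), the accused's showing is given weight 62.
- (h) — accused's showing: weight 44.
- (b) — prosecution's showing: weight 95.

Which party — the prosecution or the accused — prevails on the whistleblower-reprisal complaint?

— Issue I —
At Stage I.1 the prosecution must meet the balance of probabilities (weight is at least 55): on (a) the weight is 89 less the opposing 29 gives net 60, ≥ 55, so (a) meets the standard; on (b) the weight is 95 less the opposing 33 gives net 62, which does reach 55, so (b) meets the standard.
  All elements met. The burden passes to the accused.
At Stage I.2 the accused must meet the balance of probabilities (weight is at least 55): on (c) the weight is 80 less the opposing 22 gives net 58, which does reach 55, so (c) meets the standard; on (d) the weight is 98 less the opposing 47 gives net 51, < 55, so (d) does not meet the standard.
  Not every element is met, so the accused fails to carry Stage I.2.
The analysis ends at Stage I.2; the prosecution prevails on this issue.
— Issue II —
At Stage II.1 the prosecution must meet a preponderance (weight is at least 48): on (f) the weight is 69 less the opposing 19 gives net 50, ≥ 48, so (f) meets the standard; on (g) the weight is 59 less the opposing 6 gives net 53, which does reach 48, so (g) meets the standard.
  Stage II.1 carried; the burden shifts to the accused.
At Stage II.2 the accused must meet a preponderance (weight is at least 48): on (h) the weight is 44, which does not reach 48, so (h) does not meet the standard.
  The accused does not carry Stage II.2.
So the prosecution prevails on this issue.
Per-issue: Issue I → prosecution; Issue II → prosecution. The prosecution must prevail on every issue; overall, the prosecution prevails.

prosecution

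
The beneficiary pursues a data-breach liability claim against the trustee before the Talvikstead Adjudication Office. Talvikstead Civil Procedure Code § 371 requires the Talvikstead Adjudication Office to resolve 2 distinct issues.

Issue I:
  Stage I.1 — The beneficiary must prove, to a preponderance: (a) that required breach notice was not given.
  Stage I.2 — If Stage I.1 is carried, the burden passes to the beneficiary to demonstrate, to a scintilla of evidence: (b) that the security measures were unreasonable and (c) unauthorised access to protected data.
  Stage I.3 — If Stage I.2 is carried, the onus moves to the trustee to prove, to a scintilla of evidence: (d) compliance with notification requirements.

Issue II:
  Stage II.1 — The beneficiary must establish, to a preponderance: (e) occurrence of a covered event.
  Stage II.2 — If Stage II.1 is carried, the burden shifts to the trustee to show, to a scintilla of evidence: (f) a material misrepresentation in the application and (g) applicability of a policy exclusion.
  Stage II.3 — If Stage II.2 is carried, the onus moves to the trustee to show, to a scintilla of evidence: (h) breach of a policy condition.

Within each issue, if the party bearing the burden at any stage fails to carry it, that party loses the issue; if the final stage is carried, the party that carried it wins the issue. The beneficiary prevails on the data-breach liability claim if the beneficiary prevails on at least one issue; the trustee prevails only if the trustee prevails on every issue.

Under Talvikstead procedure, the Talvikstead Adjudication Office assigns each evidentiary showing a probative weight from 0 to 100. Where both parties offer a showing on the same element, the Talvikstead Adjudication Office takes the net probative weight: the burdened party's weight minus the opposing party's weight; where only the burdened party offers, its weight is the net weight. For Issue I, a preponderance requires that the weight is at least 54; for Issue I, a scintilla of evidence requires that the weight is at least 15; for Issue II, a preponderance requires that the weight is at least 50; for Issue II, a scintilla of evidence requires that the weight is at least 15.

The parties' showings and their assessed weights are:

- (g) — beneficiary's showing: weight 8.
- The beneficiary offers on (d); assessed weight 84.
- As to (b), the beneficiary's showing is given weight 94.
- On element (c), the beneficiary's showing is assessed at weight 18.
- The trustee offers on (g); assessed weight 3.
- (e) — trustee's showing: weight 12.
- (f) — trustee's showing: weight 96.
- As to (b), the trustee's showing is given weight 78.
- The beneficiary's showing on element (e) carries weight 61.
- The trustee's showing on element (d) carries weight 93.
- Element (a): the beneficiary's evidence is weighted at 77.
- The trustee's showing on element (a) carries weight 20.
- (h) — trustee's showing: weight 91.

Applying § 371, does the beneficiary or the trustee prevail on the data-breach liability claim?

— Issue I —
Stage I.1 (beneficiary, a preponderance, weight is at least 54): (a) net 77−20=57 ≥ 54 — meets.
  Stage I.1 is satisfied; the beneficiary continues to bear the burden.
Stage I.2 (beneficiary, a scintilla of evidence, weight is at least 15): (b) net 94−78=16 ≥ 15 — meets; (c) 18 ≥ 15 — meets.
  All elements met. The burden passes to the trustee.
Stage I.3 (trustee, a scintilla of evidence, weight is at least 15): (d) net 93−84=9 < 15 — fails.
  The trustee does not carry Stage I.3.
The beneficiary prevails on this issue.
— Issue II —
Stage II.1 (beneficiary, a preponderance, weight is at least 50): (e) net 61−12=49 < 50 — fails.
  Not every element is met, so the beneficiary fails to carry Stage II.1.
So the trustee prevails on this issue.
Per-issue: Issue I → beneficiary; Issue II → trustee. The beneficiary must prevail on at least one issue; overall, the beneficiary prevails.

beneficiary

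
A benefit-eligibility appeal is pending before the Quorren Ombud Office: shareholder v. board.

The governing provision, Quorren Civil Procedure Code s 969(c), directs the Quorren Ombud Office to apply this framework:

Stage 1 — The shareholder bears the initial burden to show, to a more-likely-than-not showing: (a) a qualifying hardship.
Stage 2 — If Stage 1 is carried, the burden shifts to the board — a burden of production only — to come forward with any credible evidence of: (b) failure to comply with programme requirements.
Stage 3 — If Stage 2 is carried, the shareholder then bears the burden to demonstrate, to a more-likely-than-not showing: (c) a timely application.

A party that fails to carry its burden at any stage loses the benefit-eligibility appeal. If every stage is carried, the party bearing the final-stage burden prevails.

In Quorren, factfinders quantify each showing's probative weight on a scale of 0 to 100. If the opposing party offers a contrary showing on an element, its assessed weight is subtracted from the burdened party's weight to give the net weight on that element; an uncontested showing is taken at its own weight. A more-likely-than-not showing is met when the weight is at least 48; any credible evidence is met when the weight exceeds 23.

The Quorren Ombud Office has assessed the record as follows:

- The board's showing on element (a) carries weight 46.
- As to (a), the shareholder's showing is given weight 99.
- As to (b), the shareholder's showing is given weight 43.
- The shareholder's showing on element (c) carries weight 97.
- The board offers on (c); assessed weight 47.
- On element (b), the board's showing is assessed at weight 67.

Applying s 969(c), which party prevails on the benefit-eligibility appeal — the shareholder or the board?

Stage 1 — burden on shareholder; standard: a more-likely-than-not showing (weight is at least 48).
    (a): 99 − 46 = 53 ≥ 48 [met]
  The shareholder carries Stage 1; the board now bears the burden.
Stage 2 — burden on board; standard: any credible evidence (weight exceeds 23).
    (b): 67 − 43 = 24 > 23 [met]
  Stage 2 is satisfied; the onus moves to the shareholder.
Stage 3 — burden on shareholder; standard: a more-likely-than-not showing (weight is at least 48).
    (c): 97 − 47 = 50 ≥ 48 [met]
  Stage 3 carried; the final stage is satisfied.
Every stage carried; the shareholder prevails.

shareholder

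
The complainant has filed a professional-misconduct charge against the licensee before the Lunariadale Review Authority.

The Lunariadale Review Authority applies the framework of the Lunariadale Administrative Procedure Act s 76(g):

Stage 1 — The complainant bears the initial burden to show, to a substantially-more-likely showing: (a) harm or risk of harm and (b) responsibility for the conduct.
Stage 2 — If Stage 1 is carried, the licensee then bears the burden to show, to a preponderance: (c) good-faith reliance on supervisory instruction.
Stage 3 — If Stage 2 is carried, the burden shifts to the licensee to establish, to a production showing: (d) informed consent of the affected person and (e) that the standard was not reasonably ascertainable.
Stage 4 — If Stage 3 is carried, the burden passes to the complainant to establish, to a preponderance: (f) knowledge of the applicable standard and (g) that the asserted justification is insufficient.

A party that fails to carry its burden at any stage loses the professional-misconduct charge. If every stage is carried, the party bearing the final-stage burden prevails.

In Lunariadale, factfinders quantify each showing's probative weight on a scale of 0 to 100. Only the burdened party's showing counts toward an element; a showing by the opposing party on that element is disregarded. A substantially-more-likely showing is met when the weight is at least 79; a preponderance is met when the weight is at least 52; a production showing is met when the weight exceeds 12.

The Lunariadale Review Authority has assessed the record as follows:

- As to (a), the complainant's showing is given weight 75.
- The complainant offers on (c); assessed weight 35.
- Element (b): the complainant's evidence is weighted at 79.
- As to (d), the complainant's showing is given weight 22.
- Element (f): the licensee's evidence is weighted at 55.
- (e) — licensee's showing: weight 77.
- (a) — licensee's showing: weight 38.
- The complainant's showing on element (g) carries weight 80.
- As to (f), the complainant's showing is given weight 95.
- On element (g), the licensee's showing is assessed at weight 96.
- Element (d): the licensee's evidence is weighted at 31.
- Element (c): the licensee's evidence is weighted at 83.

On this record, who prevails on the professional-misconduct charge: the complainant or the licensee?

At Stage 1 the complainant must meet a substantially-more-likely showing (weight is at least 79): on (a) the weight is 75 (the licensee's 38 is given no effect), which does not reach 79, so (a) does not meet the standard; on (b) the weight is 79, which does reach 79, so (b) meets the standard.
  The complainant does not carry Stage 1.
The analysis ends at Stage 1; the licensee prevails.

licensee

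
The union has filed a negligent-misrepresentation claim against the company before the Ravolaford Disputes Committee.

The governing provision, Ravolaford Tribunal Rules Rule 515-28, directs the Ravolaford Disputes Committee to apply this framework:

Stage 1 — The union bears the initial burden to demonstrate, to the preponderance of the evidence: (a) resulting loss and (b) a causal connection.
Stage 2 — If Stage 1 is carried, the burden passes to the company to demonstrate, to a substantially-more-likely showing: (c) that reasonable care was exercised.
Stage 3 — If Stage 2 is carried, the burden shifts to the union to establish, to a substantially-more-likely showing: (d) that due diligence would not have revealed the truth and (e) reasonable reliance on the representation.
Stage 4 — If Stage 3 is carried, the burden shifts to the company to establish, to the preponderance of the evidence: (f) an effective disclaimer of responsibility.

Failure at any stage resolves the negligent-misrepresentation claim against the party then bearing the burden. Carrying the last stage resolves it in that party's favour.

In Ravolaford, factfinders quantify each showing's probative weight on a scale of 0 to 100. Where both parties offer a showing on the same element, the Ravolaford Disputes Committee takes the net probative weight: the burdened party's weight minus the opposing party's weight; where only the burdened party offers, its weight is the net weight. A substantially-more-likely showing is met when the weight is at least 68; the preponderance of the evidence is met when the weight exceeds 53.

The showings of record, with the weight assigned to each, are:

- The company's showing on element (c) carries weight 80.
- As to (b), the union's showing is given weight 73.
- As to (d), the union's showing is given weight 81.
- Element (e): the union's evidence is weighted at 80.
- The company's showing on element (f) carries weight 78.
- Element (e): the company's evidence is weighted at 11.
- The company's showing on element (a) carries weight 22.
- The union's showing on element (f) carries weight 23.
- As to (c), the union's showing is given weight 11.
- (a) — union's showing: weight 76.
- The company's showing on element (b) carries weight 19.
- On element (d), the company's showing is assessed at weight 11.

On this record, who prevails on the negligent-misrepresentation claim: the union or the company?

Stage 1 — burden on union; standard: the preponderance of the evidence (weight exceeds 53).
    (a): 76 − 22 = 54 > 53 [met]
    (b): 73 − 19 = 54 > 53 [met]
  The union carries Stage 1; the company now bears the burden.
Stage 2 — burden on company; standard: a substantially-more-likely showing (weight is at least 68).
    (c): 80 − 11 = 69 ≥ 68 [met]
  All elements met. The burden passes to the union.
Stage 3 — burden on union; standard: a substantially-more-likely showing (weight is at least 68).
    (d): 81 − 11 = 70 ≥ 68 [met]
    (e): 80 − 11 = 69 ≥ 68 [met]
  All elements met. The burden passes to the company.
Stage 4 — burden on company; standard: the preponderance of the evidence (weight exceeds 53).
    (f): 78 − 23 = 55 > 53 [met]
  Stage 4 carried; the final stage is satisfied.
All stages carried — the company prevails.

company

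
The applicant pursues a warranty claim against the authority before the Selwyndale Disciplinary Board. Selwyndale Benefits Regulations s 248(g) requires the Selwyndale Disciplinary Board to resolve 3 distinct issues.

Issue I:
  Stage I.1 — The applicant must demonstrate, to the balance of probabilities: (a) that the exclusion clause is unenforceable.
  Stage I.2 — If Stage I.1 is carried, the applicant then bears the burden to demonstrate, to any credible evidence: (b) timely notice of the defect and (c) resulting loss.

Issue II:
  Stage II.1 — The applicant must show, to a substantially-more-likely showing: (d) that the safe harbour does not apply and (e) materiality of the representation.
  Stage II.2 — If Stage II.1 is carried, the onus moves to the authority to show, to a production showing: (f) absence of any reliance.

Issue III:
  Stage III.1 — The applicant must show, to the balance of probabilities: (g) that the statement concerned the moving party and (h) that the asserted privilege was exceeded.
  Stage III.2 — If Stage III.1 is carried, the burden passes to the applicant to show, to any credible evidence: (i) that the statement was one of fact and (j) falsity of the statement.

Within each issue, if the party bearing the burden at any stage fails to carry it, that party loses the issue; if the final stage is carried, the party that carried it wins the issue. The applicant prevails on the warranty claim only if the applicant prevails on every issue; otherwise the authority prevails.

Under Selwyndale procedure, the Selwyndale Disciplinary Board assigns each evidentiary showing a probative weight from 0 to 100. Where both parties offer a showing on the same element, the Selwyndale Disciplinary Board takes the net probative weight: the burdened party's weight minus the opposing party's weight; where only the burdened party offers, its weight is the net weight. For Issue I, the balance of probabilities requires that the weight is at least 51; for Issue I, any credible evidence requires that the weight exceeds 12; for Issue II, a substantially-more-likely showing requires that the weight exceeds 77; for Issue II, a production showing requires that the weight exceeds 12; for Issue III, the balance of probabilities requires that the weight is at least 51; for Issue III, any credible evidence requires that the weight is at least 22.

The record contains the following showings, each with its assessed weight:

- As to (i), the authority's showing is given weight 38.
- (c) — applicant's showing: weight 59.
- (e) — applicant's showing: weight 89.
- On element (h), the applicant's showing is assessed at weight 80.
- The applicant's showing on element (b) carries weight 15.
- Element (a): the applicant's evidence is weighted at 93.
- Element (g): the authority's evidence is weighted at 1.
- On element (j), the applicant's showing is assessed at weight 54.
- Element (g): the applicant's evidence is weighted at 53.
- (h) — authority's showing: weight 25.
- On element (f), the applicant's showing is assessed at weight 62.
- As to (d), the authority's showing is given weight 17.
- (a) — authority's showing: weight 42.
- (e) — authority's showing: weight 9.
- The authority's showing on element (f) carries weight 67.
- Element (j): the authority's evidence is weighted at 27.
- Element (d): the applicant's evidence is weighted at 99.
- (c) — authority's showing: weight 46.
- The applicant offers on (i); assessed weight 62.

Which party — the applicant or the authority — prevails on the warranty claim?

— Issue I —
Stage I.1 — burden on applicant; standard: the balance of probabilities (weight is at least 51).
    (a): 93 − 42 = 51 ≥ 51 [met]
  Stage I.1 is satisfied; the applicant continues to bear the burden.
Stage I.2 — burden on applicant; standard: any credible evidence (weight exceeds 12).
    (b): 15 > 12 [met]
    (c): 59 − 46 = 13 > 12 [met]
  The applicant carries the last stage.
All stages carried — the applicant prevails on this issue.
— Issue II —
At Stage II.1 the applicant must meet a substantially-more-likely showing (weight exceeds 77): on (d) the weight is 99 less the opposing 17 gives net 82, > 77, so (d) meets the standard; on (e) the weight is 89 less the opposing 9 gives net 80, which does exceed 77, so (e) meets the standard.
  All elements met. The burden passes to the authority.
At Stage II.2 the authority must meet a production showing (weight exceeds 12): on (f) the weight is 67 less the opposing 62 gives net 5, ≤ 12, so (f) does not meet the standard.
  The authority does not carry Stage II.2.
The analysis ends at Stage II.2; the applicant prevails on this issue.
— Issue III —
At Stage III.1 the applicant must meet the balance of probabilities (weight is at least 51): on (g) the weight is 53 less the opposing 1 gives net 52, ≥ 51, so (g) meets the standard; on (h) the weight is 80 less the opposing 25 gives net 55, ≥ 51, so (h) meets the standard.
  Stage III.1 is satisfied; the applicant continues to bear the burden.
At Stage III.2 the applicant must meet any credible evidence (weight is at least 22): on (i) the weight is 62 less the opposing 38 gives net 24, ≥ 22, so (i) meets the standard; on (j) the weight is 54 less the opposing 27 gives net 27, ≥ 22, so (j) meets the standard.
  Stage III.2 carried; the final stage is satisfied.
All stages carried — the applicant prevails on this issue.
Per-issue: Issue I → applicant; Issue II → applicant; Issue III → applicant. The applicant must prevail on every issue; overall, the applicant prevails.

applicant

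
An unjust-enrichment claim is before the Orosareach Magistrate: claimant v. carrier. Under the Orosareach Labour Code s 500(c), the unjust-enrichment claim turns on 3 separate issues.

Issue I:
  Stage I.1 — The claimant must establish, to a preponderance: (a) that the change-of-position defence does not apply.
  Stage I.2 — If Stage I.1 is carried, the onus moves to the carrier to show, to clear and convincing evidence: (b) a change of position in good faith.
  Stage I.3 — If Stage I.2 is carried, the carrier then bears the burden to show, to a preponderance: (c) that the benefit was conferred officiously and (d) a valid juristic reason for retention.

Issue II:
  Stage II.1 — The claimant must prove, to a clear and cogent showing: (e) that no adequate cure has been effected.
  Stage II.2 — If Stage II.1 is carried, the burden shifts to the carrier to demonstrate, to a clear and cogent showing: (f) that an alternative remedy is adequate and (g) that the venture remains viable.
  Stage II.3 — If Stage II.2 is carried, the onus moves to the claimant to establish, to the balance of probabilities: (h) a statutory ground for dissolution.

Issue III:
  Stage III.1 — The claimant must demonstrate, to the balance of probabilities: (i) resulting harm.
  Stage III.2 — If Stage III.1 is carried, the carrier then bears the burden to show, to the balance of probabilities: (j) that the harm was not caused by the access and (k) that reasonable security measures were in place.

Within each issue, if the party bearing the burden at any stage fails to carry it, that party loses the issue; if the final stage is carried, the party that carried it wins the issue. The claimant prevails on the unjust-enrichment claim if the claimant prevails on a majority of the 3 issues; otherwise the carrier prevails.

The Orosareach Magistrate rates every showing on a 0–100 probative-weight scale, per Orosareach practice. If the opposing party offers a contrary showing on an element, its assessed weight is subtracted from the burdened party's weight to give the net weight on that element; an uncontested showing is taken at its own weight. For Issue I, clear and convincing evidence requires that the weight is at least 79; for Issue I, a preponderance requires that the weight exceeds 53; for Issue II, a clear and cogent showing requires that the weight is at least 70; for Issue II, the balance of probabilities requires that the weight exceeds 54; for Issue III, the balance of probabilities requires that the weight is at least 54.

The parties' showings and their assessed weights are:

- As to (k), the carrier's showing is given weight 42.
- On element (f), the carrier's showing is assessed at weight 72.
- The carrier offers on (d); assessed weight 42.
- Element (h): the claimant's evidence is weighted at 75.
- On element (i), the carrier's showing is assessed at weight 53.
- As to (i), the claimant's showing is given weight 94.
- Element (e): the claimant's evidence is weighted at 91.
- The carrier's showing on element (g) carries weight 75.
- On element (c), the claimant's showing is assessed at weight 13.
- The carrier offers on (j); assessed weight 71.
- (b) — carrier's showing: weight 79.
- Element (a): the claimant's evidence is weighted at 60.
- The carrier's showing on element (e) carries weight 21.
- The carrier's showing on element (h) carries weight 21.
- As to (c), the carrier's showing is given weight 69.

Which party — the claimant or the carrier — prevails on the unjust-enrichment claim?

— Issue I —
Stage I.1 — burden on claimant; standard: a preponderance (weight exceeds 53).
    (a): 60 > 53 [met]
  Stage I.1 carried; the burden shifts to the carrier.
Stage I.2 — burden on carrier; standard: clear and convincing evidence (weight is at least 79).
    (b): 79 ≥ 79 [met]
  All elements met. The carrier retains the burden for Stage I.3.
Stage I.3 — burden on carrier; standard: a preponderance (weight exceeds 53).
    (c): 69 − 13 = 56 > 53 [met]
    (d): 42 ≤ 53 [not met]
  The carrier does not carry Stage I.3.
The claimant prevails on this issue.
— Issue II —
Stage II.1 — burden on claimant; standard: a clear and cogent showing (weight is at least 70).
    (e): 91 − 21 = 70 ≥ 70 [met]
  Stage II.1 is satisfied; the onus moves to the carrier.
Stage II.2 — burden on carrier; standard: a clear and cogent showing (weight is at least 70).
    (f): 72 ≥ 70 [met]
    (g): 75 ≥ 70 [met]
  Stage II.2 carried; the burden shifts to the claimant.
Stage II.3 — burden on claimant; standard: the balance of probabilities (weight exceeds 54).
    (h): 75 − 21 = 54 ≤ 54 [not met]
  Stage II.3 not carried; the claimant fails its burden.
The analysis ends at Stage II.3; the carrier prevails on this issue.
— Issue III —
Stage III.1 — burden on claimant; standard: the balance of probabilities (weight is at least 54).
    (i): 94 − 53 = 41 < 54 [not met]
  The claimant does not carry Stage III.1.
So the carrier prevails on this issue.
Per-issue: Issue I → claimant; Issue II → carrier; Issue III → carrier. The claimant must prevail on a majority of issues; overall, the carrier prevails.

carrier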